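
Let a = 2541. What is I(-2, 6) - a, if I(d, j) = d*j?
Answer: -2553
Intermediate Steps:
I(-2, 6) - a = -2*6 - 1*2541 = -12 - 2541 = -2553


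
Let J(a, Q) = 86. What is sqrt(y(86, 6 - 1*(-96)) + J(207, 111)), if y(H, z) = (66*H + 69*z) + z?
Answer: sqrt(12902) ≈ 113.59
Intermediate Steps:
y(H, z) = 66*H + 70*z
sqrt(y(86, 6 - 1*(-96)) + J(207, 111)) = sqrt((66*86 + 70*(6 - 1*(-96))) + 86) = sqrt((5676 + 70*(6 + 96)) + 86) = sqrt((5676 + 70*102) + 86) = sqrt((5676 + 7140) + 86) = sqrt(12816 + 86) = sqrt(12902)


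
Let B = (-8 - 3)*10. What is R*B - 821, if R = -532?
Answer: 57699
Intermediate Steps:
B = -110 (B = -11*10 = -110)
R*B - 821 = -532*(-110) - 821 = 58520 - 821 = 57699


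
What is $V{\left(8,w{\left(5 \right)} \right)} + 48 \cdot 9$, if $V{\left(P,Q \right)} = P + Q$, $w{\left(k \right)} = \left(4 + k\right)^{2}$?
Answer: $521$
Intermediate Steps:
$V{\left(8,w{\left(5 \right)} \right)} + 48 \cdot 9 = \left(8 + \left(4 + 5\right)^{2}\right) + 48 \cdot 9 = \left(8 + 9^{2}\right) + 432 = \left(8 + 81\right) + 432 = 89 + 432 = 521$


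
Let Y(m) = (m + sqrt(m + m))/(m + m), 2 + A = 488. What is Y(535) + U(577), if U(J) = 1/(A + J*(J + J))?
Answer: 333173/666344 + sqrt(1070)/1070 ≈ 0.53057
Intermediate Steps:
A = 486 (A = -2 + 488 = 486)
U(J) = 1/(486 + 2*J**2) (U(J) = 1/(486 + J*(J + J)) = 1/(486 + J*(2*J)) = 1/(486 + 2*J**2))
Y(m) = (m + sqrt(2)*sqrt(m))/(2*m) (Y(m) = (m + sqrt(2*m))/((2*m)) = (m + sqrt(2)*sqrt(m))*(1/(2*m)) = (m + sqrt(2)*sqrt(m))/(2*m))
Y(535) + U(577) = (1/2 + sqrt(2)/(2*sqrt(535))) + 1/(2*(243 + 577**2)) = (1/2 + sqrt(2)*(sqrt(535)/535)/2) + 1/(2*(243 + 332929)) = (1/2 + sqrt(1070)/1070) + (1/2)/333172 = (1/2 + sqrt(1070)/1070) + (1/2)*(1/333172) = (1/2 + sqrt(1070)/1070) + 1/666344 = 333173/666344 + sqrt(1070)/1070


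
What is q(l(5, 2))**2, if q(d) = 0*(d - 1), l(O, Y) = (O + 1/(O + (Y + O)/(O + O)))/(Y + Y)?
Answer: 0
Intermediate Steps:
l(O, Y) = (O + 1/(O + (O + Y)/(2*O)))/(2*Y) (l(O, Y) = (O + 1/(O + (O + Y)/((2*O))))/((2*Y)) = (O + 1/(O + (O + Y)*(1/(2*O))))*(1/(2*Y)) = (O + 1/(O + (O + Y)/(2*O)))*(1/(2*Y)) = (O + 1/(O + (O + Y)/(2*O)))/(2*Y))
q(d) = 0 (q(d) = 0*(-1 + d) = 0)
q(l(5, 2))**2 = 0**2 = 0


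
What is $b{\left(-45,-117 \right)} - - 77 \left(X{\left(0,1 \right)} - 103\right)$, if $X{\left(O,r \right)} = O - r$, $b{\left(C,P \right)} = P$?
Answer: $-8125$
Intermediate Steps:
$b{\left(-45,-117 \right)} - - 77 \left(X{\left(0,1 \right)} - 103\right) = -117 - - 77 \left(\left(0 - 1\right) - 103\right) = -117 - - 77 \left(-1 - 103\right) = -117 - \left(-77\right) \left(-104\right) = -117 - 8008 = -8125$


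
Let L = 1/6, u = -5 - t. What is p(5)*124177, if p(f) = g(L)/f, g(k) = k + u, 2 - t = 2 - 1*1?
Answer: -869239/6 ≈ -1.4487e+5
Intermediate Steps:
t = 1 (t = 2 - (2 - 1*1) = 2 - (2 - 1) = 2 - 1*1 = 2 - 1 = 1)
u = -6 (u = -5 - 1*1 = -5 - 1 = -6)
L = ⅙ ≈ 0.16667
g(k) = -6 + k (g(k) = k - 6 = -6 + k)
p(f) = -35/(6*f) (p(f) = (-6 + ⅙)/f = -35/(6*f))
p(5)*124177 = -35/6/5*124177 = -35/6*⅕*124177 = -7/6*124177 = -869239/6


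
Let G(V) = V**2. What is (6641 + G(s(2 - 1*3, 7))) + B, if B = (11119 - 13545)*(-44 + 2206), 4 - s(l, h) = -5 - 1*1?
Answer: -5238271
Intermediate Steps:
s(l, h) = 10 (s(l, h) = 4 - (-5 - 1*1) = 4 - (-5 - 1) = 4 - 1*(-6) = 4 + 6 = 10)
B = -5245012 (B = -2426*2162 = -5245012)
(6641 + G(s(2 - 1*3, 7))) + B = (6641 + 10**2) - 5245012 = (6641 + 100) - 5245012 = 6741 - 5245012 = -5238271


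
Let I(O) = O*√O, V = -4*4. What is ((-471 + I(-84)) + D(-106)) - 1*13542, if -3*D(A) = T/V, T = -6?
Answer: -112105/8 - 168*I*√21 ≈ -14013.0 - 769.87*I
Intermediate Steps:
V = -16
I(O) = O^(3/2)
D(A) = -⅛ (D(A) = -(-2)/(-16) = -(-2)*(-1)/16 = -⅓*3/8 = -⅛)
((-471 + I(-84)) + D(-106)) - 1*13542 = ((-471 + (-84)^(3/2)) - ⅛) - 1*13542 = ((-471 - 168*I*√21) - ⅛) - 13542 = (-3769/8 - 168*I*√21) - 13542 = -112105/8 - 168*I*√21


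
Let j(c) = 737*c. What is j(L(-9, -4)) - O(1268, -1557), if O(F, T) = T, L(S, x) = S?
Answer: -5076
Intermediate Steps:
j(L(-9, -4)) - O(1268, -1557) = 737*(-9) - 1*(-1557) = -6633 + 1557 = -5076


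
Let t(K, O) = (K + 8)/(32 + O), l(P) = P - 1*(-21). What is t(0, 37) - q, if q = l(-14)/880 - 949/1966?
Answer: 35257171/59687760 ≈ 0.59069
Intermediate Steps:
l(P) = 21 + P (l(P) = P + 21 = 21 + P)
t(K, O) = (8 + K)/(32 + O)
q = -410679/865040 (q = (21 - 14)/880 - 949/1966 = 7*(1/880) - 949*1/1966 = 7/880 - 949/1966 = -410679/865040 ≈ -0.47475)
t(0, 37) - q = (8 + 0)/(32 + 37) - 1*(-410679/865040) = 8/69 + 410679/865040 = 35257171/59687760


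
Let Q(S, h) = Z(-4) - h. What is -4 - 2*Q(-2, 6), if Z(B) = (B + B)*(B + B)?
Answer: -120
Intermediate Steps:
Z(B) = 4*B**2 (Z(B) = (2*B)*(2*B) = 4*B**2)
Q(S, h) = 64 - h (Q(S, h) = 4*(-4)**2 - h = 4*16 - h = 64 - h)
-4 - 2*Q(-2, 6) = -4 - 2*(64 - 1*6) = -4 - 2*(64 - 6) = -4 - 2*58 = -4 - 116 = -120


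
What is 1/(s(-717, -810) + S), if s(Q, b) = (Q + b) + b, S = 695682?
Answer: 1/693345 ≈ 1.4423e-6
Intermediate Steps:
s(Q, b) = Q + 2*b
1/(s(-717, -810) + S) = 1/((-717 + 2*(-810)) + 695682) = 1/((-717 - 1620) + 695682) = 1/(-2337 + 695682) = 1/693345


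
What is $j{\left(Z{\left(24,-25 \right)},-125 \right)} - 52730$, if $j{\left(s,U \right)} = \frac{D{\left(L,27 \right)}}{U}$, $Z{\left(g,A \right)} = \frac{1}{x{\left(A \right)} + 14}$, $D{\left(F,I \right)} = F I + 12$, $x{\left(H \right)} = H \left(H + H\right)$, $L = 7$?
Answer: $- \frac{6591451}{125} \approx -52732.0$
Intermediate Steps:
$x{\left(H \right)} = 2 H^{2}$ ($x{\left(H \right)} = H 2 H = 2 H^{2}$)
$D{\left(F,I \right)} = 12 + F I$
$Z{\left(g,A \right)} = \frac{1}{14 + 2 A^{2}}$ ($Z{\left(g,A \right)} = \frac{1}{2 A^{2} + 14} = \frac{1}{14 + 2 A^{2}}$)
$j{\left(s,U \right)} = \frac{201}{U}$ ($j{\left(s,U \right)} = \frac{12 + 7 \cdot 27}{U} = \frac{12 + 189}{U} = \frac{201}{U}$)
$j{\left(Z{\left(24,-25 \right)},-125 \right)} - 52730 = \frac{201}{-125} - 52730 = 201 \left(- \frac{1}{125}\right) - 52730 = - \frac{201}{125} - 52730 = - \frac{6591451}{125}$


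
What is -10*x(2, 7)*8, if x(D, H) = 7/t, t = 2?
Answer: -280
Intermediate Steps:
x(D, H) = 7/2
-10*x(2, 7)*8 = -35*8 = -10*28 = -280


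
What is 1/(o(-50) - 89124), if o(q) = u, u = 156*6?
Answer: -1/88188 ≈ -1.1339e-5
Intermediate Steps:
u = 936
o(q) = 936
1/(o(-50) - 89124) = 1/(936 - 89124) = 1/(-88188) = -1/88188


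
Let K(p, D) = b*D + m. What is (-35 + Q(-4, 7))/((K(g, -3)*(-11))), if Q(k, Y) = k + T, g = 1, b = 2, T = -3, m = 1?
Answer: -42/55 ≈ -0.76364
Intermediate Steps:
K(p, D) = 1 + 2*D (K(p, D) = 2*D + 1 = 1 + 2*D)
Q(k, Y) = -3 + k (Q(k, Y) = k - 3 = -3 + k)
(-35 + Q(-4, 7))/((K(g, -3)*(-11))) = (-35 + (-3 - 4))/(((1 + 2*(-3))*(-11))) = (-35 - 7)/(((1 - 6)*(-11))) = -42/(-5*(-11)) = -42/55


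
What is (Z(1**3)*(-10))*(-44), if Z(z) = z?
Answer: 440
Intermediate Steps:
(Z(1**3)*(-10))*(-44) = (1**3*(-10))*(-44) = (1*(-10))*(-44) = -10*(-44) = 440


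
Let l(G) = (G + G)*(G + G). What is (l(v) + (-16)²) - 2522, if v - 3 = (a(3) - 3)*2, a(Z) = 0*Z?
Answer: -2230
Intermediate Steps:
a(Z) = 0
v = -3 (v = 3 + (0 - 3)*2 = 3 - 3*2 = 3 - 6 = -3)
l(G) = 4*G² (l(G) = (2*G)*(2*G) = 4*G²)
(l(v) + (-16)²) - 2522 = (4*(-3)² + (-16)²) - 2522 = (4*9 + 256) - 2522 = (36 + 256) - 2522 = 292 - 2522 = -2230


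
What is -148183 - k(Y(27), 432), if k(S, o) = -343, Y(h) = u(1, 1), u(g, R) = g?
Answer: -147840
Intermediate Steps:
Y(h) = 1
-148183 - k(Y(27), 432) = -148183 - 1*(-343) = -148183 + 343 = -147840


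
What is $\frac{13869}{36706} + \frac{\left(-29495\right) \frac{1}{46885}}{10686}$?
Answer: $\frac{347373408956}{919509360783} \approx 0.37778$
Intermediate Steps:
$\frac{13869}{36706} + \frac{\left(-29495\right) \frac{1}{46885}}{10686} = 13869 \cdot \frac{1}{36706} + \left(-29495\right) \frac{1}{46885} \cdot \frac{1}{10686} = \frac{13869}{36706} - \frac{5899}{100202622} = \frac{347373408956}{919509360783}$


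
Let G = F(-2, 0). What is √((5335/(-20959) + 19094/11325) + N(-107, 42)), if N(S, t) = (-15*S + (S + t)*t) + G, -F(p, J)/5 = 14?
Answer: I*√2689830360718945158/47472135 ≈ 34.548*I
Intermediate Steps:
F(p, J) = -70 (F(p, J) = -5*14 = -70)
G = -70
N(S, t) = -70 - 15*S + t*(S + t) (N(S, t) = (-15*S + (S + t)*t) - 70 = (-15*S + t*(S + t)) - 70 = -70 - 15*S + t*(S + t))
√((5335/(-20959) + 19094/11325) + N(-107, 42)) = √((5335/(-20959) + 19094/11325) + (-70 + 42² - 15*(-107) - 107*42)) = √((5335*(-1/20959) + 19094*(1/11325)) + (-70 + 1764 + 1605 - 4494)) = √((-5335/20959 + 19094/11325) - 1195) = √(339772271/237360675 - 1195) = √(-283306234354/237360675) = I*√2689830360718945158/47472135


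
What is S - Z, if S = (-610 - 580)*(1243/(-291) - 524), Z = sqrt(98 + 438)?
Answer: 182935130/291 - 2*sqrt(134) ≈ 6.2862e+5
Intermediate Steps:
Z = 2*sqrt(134) (Z = sqrt(536) = 2*sqrt(134) ≈ 23.152)
S = 182935130/291 (S = -1190*(1243*(-1/291) - 524) = -1190*(-1243/291 - 524) = -1190*(-153727/291) = 182935130/291 ≈ 6.2864e+5)
S - Z = 182935130/291 - 2*sqrt(134)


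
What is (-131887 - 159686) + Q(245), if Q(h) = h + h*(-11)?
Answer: -294023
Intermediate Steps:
Q(h) = -10*h (Q(h) = h - 11*h = -10*h)
(-131887 - 159686) + Q(245) = (-131887 - 159686) - 10*245 = -291573 - 2450 = -294023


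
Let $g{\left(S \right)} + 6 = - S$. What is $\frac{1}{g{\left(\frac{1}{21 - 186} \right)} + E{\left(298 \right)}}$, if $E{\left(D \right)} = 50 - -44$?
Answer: $\frac{165}{14521} \approx 0.011363$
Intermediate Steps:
$g{\left(S \right)} = -6 - S$
$E{\left(D \right)} = 94$ ($E{\left(D \right)} = 50 + 44 = 94$)
$\frac{1}{g{\left(\frac{1}{21 - 186} \right)} + E{\left(298 \right)}} = \frac{1}{\left(-6 - \frac{1}{21 - 186}\right) + 94} = \frac{1}{\left(-6 - \frac{1}{-165}\right) + 94} = \frac{1}{\left(-6 - - \frac{1}{165}\right) + 94} = \frac{1}{\left(-6 + \frac{1}{165}\right) + 94} = \frac{1}{- \frac{989}{165} + 94} = \frac{1}{\frac{14521}{165}} = \frac{165}{14521}$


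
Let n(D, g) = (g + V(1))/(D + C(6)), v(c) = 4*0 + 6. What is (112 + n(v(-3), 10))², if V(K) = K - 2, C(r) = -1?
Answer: 323761/25 ≈ 12950.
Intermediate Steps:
v(c) = 6 (v(c) = 0 + 6 = 6)
V(K) = -2 + K
n(D, g) = (-1 + g)/(-1 + D) (n(D, g) = (g + (-2 + 1))/(D - 1) = (g - 1)/(-1 + D) = (-1 + g)/(-1 + D))
(112 + n(v(-3), 10))² = (112 + (-1 + 10)/(-1 + 6))² = (112 + 9/5)² = (569/5)² = 323761/25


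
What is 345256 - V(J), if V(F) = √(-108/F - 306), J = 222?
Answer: 345256 - 18*I*√1295/37 ≈ 3.4526e+5 - 17.507*I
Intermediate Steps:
V(F) = √(-306 - 108/F)
345256 - V(J) = 345256 - 3*√(-34 - 12/222) = 345256 - 3*√(-34 - 12*1/222) = 345256 - 3*√(-34 - 2/37) = 345256 - 3*√(-1260/37) = 345256 - 3*6*I*√1295/37 = 345256 - 18*I*√1295/37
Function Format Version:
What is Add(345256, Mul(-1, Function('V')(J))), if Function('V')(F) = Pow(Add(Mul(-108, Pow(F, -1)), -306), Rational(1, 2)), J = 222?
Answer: Add(345256, Mul(Rational(-18, 37), I, Pow(1295, Rational(1, 2)))) ≈ Add(3.4526e+5, Mul(-17.507, I))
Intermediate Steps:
Function('V')(F) = Pow(Add(-306, Mul(-108, Pow(F, -1))), Rational(1, 2))
Add(345256, Mul(-1, Function('V')(J))) = Add(345256, Mul(-1, Mul(3, Pow(Add(-34, Mul(-12, Pow(222, -1))), Rational(1, 2))))) = Add(345256, Mul(-1, Mul(3, Pow(Add(-34, Mul(-12, Rational(1, 222))), Rational(1, 2))))) = Add(345256, Mul(-1, Mul(3, Pow(Add(-34, Rational(-2, 37)), Rational(1, 2))))) = Add(345256, Mul(-1, Mul(3, Pow(Rational(-1260, 37), Rational(1, 2))))) = Add(345256, Mul(-1, Mul(3, Mul(Rational(6, 37), I, Pow(1295, Rational(1, 2)))))) = Add(345256, Mul(-1, Mul(Rational(18, 37), I, Pow(1295, Rational(1, 2))))) = Add(345256, Mul(Rational(-18, 37), I, Pow(1295, Rational(1, 2))))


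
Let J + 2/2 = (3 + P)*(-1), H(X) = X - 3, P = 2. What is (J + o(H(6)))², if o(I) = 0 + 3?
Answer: 9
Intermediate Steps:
H(X) = -3 + X
o(I) = 3
J = -6 (J = -1 + (3 + 2)*(-1) = -1 + 5*(-1) = -1 - 5 = -6)
(J + o(H(6)))² = (-6 + 3)² = (-3)² = 9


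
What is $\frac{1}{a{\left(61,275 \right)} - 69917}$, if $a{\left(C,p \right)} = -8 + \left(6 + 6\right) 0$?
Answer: $- \frac{1}{69925} \approx -1.4301 \cdot 10^{-5}$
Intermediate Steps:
$a{\left(C,p \right)} = -8$ ($a{\left(C,p \right)} = -8 + 12 \cdot 0 = -8 + 0 = -8$)
$\frac{1}{a{\left(61,275 \right)} - 69917} = \frac{1}{-8 - 69917} = \frac{1}{-69925} = - \frac{1}{69925}$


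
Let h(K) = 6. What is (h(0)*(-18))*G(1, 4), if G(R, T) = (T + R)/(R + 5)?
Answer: -90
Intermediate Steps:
G(R, T) = (R + T)/(5 + R)
(h(0)*(-18))*G(1, 4) = (6*(-18))*((1 + 4)/(5 + 1)) = -108*5/6 = -18*5 = -108*⅚ = -90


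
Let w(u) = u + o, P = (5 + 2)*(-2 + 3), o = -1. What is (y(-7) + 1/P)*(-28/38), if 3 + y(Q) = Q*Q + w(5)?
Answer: -702/19 ≈ -36.947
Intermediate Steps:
P = 7 (P = 7*1 = 7)
w(u) = -1 + u (w(u) = u - 1 = -1 + u)
y(Q) = 1 + Q² (y(Q) = -3 + (Q*Q + (-1 + 5)) = -3 + (Q² + 4) = -3 + (4 + Q²) = 1 + Q²)
(y(-7) + 1/P)*(-28/38) = ((1 + (-7)²) + 1/7)*(-28/38) = ((1 + 49) + ⅐)*(-28*1/38) = (50 + ⅐)*(-14/19) = (351/7)*(-14/19) = -702/19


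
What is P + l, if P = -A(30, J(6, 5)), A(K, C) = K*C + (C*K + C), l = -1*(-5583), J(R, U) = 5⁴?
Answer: -32542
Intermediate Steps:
J(R, U) = 625
l = 5583
A(K, C) = C + 2*C*K (A(K, C) = C*K + (C + C*K) = C + 2*C*K)
P = -38125 (P = -625*(1 + 2*30) = -625*(1 + 60) = -625*61 = -1*38125 = -38125)
P + l = -38125 + 5583 = -32542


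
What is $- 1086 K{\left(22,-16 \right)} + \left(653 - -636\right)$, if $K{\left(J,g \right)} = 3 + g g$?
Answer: $-279985$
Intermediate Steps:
$K{\left(J,g \right)} = 3 + g^{2}$
$- 1086 K{\left(22,-16 \right)} + \left(653 - -636\right) = - 1086 \left(3 + \left(-16\right)^{2}\right) + \left(653 - -636\right) = - 1086 \left(3 + 256\right) + \left(653 + 636\right) = \left(-1086\right) 259 + 1289 = -281274 + 1289 = -279985$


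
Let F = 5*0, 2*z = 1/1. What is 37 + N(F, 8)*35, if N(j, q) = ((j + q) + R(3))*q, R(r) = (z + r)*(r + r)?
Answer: 8157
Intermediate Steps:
z = 1/2 (z = (1/2)/1 = (1/2)*1 = 1/2 ≈ 0.50000)
F = 0
R(r) = 2*r*(1/2 + r) (R(r) = (1/2 + r)*(r + r) = (1/2 + r)*(2*r) = 2*r*(1/2 + r))
N(j, q) = q*(21 + j + q) (N(j, q) = ((j + q) + 3*(1 + 2*3))*q = ((j + q) + 3*(1 + 6))*q = ((j + q) + 3*7)*q = ((j + q) + 21)*q = (21 + j + q)*q = q*(21 + j + q))
37 + N(F, 8)*35 = 37 + (8*(21 + 0 + 8))*35 = 37 + (8*29)*35 = 37 + 232*35 = 37 + 8120 = 8157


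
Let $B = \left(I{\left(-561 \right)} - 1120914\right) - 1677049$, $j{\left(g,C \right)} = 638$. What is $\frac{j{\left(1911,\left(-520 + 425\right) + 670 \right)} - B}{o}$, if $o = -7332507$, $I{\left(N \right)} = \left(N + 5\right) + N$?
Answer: $- \frac{2799718}{7332507} \approx -0.38182$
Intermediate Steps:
$I{\left(N \right)} = 5 + 2 N$ ($I{\left(N \right)} = \left(5 + N\right) + N = 5 + 2 N$)
$B = -2799080$ ($B = \left(\left(5 + 2 \left(-561\right)\right) - 1120914\right) - 1677049 = \left(\left(5 - 1122\right) - 1120914\right) - 1677049 = \left(-1117 - 1120914\right) - 1677049 = -1122031 - 1677049 = -2799080$)
$\frac{j{\left(1911,\left(-520 + 425\right) + 670 \right)} - B}{o} = \frac{638 - -2799080}{-7332507} = \left(638 + 2799080\right) \left(- \frac{1}{7332507}\right) = 2799718 \left(- \frac{1}{7332507}\right) = - \frac{2799718}{7332507}$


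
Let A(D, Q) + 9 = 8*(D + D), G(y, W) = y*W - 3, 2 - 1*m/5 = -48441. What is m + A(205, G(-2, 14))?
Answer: 245486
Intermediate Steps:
m = 242215 (m = 10 - 5*(-48441) = 10 + 242205 = 242215)
G(y, W) = -3 + W*y (G(y, W) = W*y - 3 = -3 + W*y)
A(D, Q) = -9 + 16*D (A(D, Q) = -9 + 8*(D + D) = -9 + 8*(2*D) = -9 + 16*D)
m + A(205, G(-2, 14)) = 242215 + (-9 + 16*205) = 242215 + (-9 + 3280) = 242215 + 3271 = 245486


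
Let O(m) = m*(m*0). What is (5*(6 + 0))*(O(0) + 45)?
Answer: 1350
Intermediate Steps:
O(m) = 0 (O(m) = m*0 = 0)
(5*(6 + 0))*(O(0) + 45) = (5*(6 + 0))*(0 + 45) = (5*6)*45 = 30*45 = 1350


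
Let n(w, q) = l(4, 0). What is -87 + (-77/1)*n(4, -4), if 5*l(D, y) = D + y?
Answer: -743/5 ≈ -148.60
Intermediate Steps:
l(D, y) = D/5 + y/5 (l(D, y) = (D + y)/5 = D/5 + y/5)
n(w, q) = ⅘ (n(w, q) = (⅕)*4 + (⅕)*0 = ⅘ + 0 = ⅘)
-87 + (-77/1)*n(4, -4) = -87 - 77/1*(⅘) = -87 - 77*1*(⅘) = -87 - 77*⅘ = -87 - 308/5 = -743/5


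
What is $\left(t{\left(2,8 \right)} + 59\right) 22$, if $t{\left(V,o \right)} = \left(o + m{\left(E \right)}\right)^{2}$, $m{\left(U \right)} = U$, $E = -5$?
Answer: $1496$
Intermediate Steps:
$t{\left(V,o \right)} = \left(-5 + o\right)^{2}$ ($t{\left(V,o \right)} = \left(o - 5\right)^{2} = \left(-5 + o\right)^{2}$)
$\left(t{\left(2,8 \right)} + 59\right) 22 = \left(\left(-5 + 8\right)^{2} + 59\right) 22 = \left(3^{2} + 59\right) 22 = \left(9 + 59\right) 22 = 68 \cdot 22 = 1496$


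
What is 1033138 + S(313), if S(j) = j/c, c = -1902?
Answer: 1965028163/1902 ≈ 1.0331e+6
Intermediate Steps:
S(j) = -j/1902 (S(j) = j/(-1902) = j*(-1/1902) = -j/1902)
1033138 + S(313) = 1033138 - 1/1902*313 = 1033138 - 313/1902 = 1965028163/1902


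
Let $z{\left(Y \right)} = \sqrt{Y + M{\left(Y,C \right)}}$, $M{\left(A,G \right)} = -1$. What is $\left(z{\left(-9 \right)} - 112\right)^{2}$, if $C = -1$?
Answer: $\left(112 - i \sqrt{10}\right)^{2} \approx 12534.0 - 708.35 i$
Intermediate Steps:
$z{\left(Y \right)} = \sqrt{-1 + Y}$ ($z{\left(Y \right)} = \sqrt{Y - 1} = \sqrt{-1 + Y}$)
$\left(z{\left(-9 \right)} - 112\right)^{2} = \left(\sqrt{-1 - 9} - 112\right)^{2} = \left(\sqrt{-10} - 112\right)^{2} = \left(i \sqrt{10} - 112\right)^{2} = \left(-112 + i \sqrt{10}\right)^{2}$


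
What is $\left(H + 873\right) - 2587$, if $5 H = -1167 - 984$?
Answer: $- \frac{10721}{5} \approx -2144.2$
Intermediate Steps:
$H = - \frac{2151}{5}$ ($H = \frac{-1167 - 984}{5} = \frac{1}{5} \left(-2151\right) = - \frac{2151}{5} \approx -430.2$)
$\left(H + 873\right) - 2587 = \left(- \frac{2151}{5} + 873\right) - 2587 = \frac{2214}{5} - 2587 = - \frac{10721}{5}$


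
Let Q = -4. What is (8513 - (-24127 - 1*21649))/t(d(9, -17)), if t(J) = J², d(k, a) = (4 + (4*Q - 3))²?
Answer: 54289/50625 ≈ 1.0724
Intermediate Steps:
d(k, a) = 225 (d(k, a) = (4 + (4*(-4) - 3))² = (4 + (-16 - 3))² = (4 - 19)² = (-15)² = 225)
(8513 - (-24127 - 1*21649))/t(d(9, -17)) = (8513 - (-24127 - 1*21649))/(225²) = (8513 - (-24127 - 21649))/50625 = (8513 - 1*(-45776))*(1/50625) = (8513 + 45776)*(1/50625) = 54289*(1/50625) = 54289/50625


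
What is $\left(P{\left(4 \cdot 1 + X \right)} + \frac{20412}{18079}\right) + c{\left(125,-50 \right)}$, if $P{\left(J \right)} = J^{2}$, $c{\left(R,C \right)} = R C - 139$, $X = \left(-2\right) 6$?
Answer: $- \frac{114329263}{18079} \approx -6323.9$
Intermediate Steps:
$X = -12$
$c{\left(R,C \right)} = -139 + C R$ ($c{\left(R,C \right)} = C R - 139 = -139 + C R$)
$\left(P{\left(4 \cdot 1 + X \right)} + \frac{20412}{18079}\right) + c{\left(125,-50 \right)} = \left(\left(4 \cdot 1 - 12\right)^{2} + \frac{20412}{18079}\right) - 6389 = \left(\left(4 - 12\right)^{2} + 20412 \cdot \frac{1}{18079}\right) - 6389 = \left(\left(-8\right)^{2} + \frac{20412}{18079}\right) - 6389 = \left(64 + \frac{20412}{18079}\right) - 6389 = \frac{1177468}{18079} - 6389 = - \frac{114329263}{18079}$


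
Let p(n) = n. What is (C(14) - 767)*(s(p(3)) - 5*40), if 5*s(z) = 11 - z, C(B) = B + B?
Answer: 733088/5 ≈ 1.4662e+5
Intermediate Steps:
C(B) = 2*B
s(z) = 11/5 - z/5 (s(z) = (11 - z)/5 = 11/5 - z/5)
(C(14) - 767)*(s(p(3)) - 5*40) = (2*14 - 767)*((11/5 - 1/5*3) - 5*40) = (28 - 767)*((11/5 - 3/5) - 200) = -739*(8/5 - 200) = -739*(-992/5) = 733088/5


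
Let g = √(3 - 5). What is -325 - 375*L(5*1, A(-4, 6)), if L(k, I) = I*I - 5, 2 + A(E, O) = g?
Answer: 800 + 1500*I*√2 ≈ 800.0 + 2121.3*I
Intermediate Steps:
g = I*√2 (g = √(-2) = I*√2 ≈ 1.4142*I)
A(E, O) = -2 + I*√2
L(k, I) = -5 + I² (L(k, I) = I² - 5 = -5 + I²)
-325 - 375*L(5*1, A(-4, 6)) = -325 - 375*(-5 + (-2 + I*√2)²) = -325 + (1875 - 375*(-2 + I*√2)²) = 1550 - 375*(-2 + I*√2)²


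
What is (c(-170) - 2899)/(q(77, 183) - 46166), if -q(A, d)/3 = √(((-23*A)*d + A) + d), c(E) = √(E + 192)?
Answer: (2899 - √22)/(46166 + 3*I*√323833) ≈ 0.062608 - 0.0023152*I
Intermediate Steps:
c(E) = √(192 + E)
q(A, d) = -3*√(A + d - 23*A*d) (q(A, d) = -3*√(((-23*A)*d + A) + d) = -3*√((-23*A*d + A) + d) = -3*√((A - 23*A*d) + d) = -3*√(A + d - 23*A*d))
(c(-170) - 2899)/(q(77, 183) - 46166) = (√(192 - 170) - 2899)/(-3*√(77 + 183 - 23*77*183) - 46166) = (√22 - 2899)/(-3*√(77 + 183 - 324093) - 46166) = (-2899 + √22)/(-3*I*√323833 - 46166) = (-2899 + √22)/(-46166 - 3*I*√323833)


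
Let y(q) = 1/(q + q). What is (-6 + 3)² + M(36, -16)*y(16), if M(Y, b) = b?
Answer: 17/2 ≈ 8.5000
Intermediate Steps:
y(q) = 1/(2*q)
(-6 + 3)² + M(36, -16)*y(16) = (-6 + 3)² - 8/16 = (-3)² - 8/16 = 9 - 16*1/32 = 9 - ½ = 17/2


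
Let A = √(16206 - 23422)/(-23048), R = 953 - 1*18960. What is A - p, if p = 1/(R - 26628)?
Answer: 1/44635 - I*√451/5762 ≈ 2.2404e-5 - 0.0036857*I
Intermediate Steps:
R = -18007 (R = 953 - 18960 = -18007)
p = -1/44635 (p = 1/(-18007 - 26628) = 1/(-44635) = -1/44635 ≈ -2.2404e-5)
A = -I*√451/5762 (A = √(-7216)*(-1/23048) = (4*I*√451)*(-1/23048) = -I*√451/5762 ≈ -0.0036857*I)
A - p = -I*√451/5762 - 1*(-1/44635) = -I*√451/5762 + 1/44635 = 1/44635 - I*√451/5762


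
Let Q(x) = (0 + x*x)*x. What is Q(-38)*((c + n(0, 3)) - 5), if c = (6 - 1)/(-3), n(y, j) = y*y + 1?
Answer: 932824/3 ≈ 3.1094e+5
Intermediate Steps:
n(y, j) = 1 + y² (n(y, j) = y² + 1 = 1 + y²)
c = -5/3 (c = 5*(-⅓) = -5/3 ≈ -1.6667)
Q(x) = x³ (Q(x) = (0 + x²)*x = x²*x = x³)
Q(-38)*((c + n(0, 3)) - 5) = (-38)³*((-5/3 + (1 + 0²)) - 5) = -54872*((-5/3 + (1 + 0)) - 5) = -54872*((-5/3 + 1) - 5) = -54872*(-⅔ - 5) = -54872*(-17/3) = 932824/3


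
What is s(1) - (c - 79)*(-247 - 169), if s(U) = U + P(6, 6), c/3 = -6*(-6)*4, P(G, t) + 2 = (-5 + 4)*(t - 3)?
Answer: 146844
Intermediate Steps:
P(G, t) = 1 - t (P(G, t) = -2 + (-5 + 4)*(t - 3) = -2 - (-3 + t) = -2 + (3 - t) = 1 - t)
c = 432 (c = 3*(-6*(-6)*4) = 3*(36*4) = 3*144 = 432)
s(U) = -5 + U (s(U) = U + (1 - 1*6) = U + (1 - 6) = U - 5 = -5 + U)
s(1) - (c - 79)*(-247 - 169) = (-5 + 1) - (432 - 79)*(-247 - 169) = -4 - 353*(-416) = -4 - 1*(-146848) = -4 + 146848 = 146844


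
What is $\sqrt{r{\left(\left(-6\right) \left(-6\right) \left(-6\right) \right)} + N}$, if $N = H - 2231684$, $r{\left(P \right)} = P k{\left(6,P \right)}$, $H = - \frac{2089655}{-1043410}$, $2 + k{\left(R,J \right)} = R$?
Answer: $\frac{i \sqrt{97223308527155010}}{208682} \approx 1494.2 i$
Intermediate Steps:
$k{\left(R,J \right)} = -2 + R$
$H = \frac{417931}{208682}$ ($H = \left(-2089655\right) \left(- \frac{1}{1043410}\right) = \frac{417931}{208682} \approx 2.0027$)
$r{\left(P \right)} = 4 P$ ($r{\left(P \right)} = P \left(-2 + 6\right) = P 4 = 4 P$)
$N = - \frac{465711862557}{208682}$ ($N = \frac{417931}{208682} - 2231684 = - \frac{465711862557}{208682} \approx -2.2317 \cdot 10^{6}$)
$\sqrt{r{\left(\left(-6\right) \left(-6\right) \left(-6\right) \right)} + N} = \sqrt{4 \left(-6\right) \left(-6\right) \left(-6\right) - \frac{465711862557}{208682}} = \sqrt{4 \cdot 36 \left(-6\right) - \frac{465711862557}{208682}} = \sqrt{4 \left(-216\right) - \frac{465711862557}{208682}} = \sqrt{-864 - \frac{465711862557}{208682}} = \sqrt{- \frac{465892163805}{208682}} = \frac{i \sqrt{97223308527155010}}{208682}$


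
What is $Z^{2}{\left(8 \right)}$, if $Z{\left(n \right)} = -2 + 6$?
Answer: $16$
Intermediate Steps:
$Z{\left(n \right)} = 4$
$Z^{2}{\left(8 \right)} = 4^{2} = 16$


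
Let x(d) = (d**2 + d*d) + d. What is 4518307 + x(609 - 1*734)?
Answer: 4549432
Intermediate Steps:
x(d) = d + 2*d**2 (x(d) = (d**2 + d**2) + d = 2*d**2 + d = d + 2*d**2)
4518307 + x(609 - 1*734) = 4518307 + (609 - 1*734)*(1 + 2*(609 - 1*734)) = 4518307 + (609 - 734)*(1 + 2*(609 - 734)) = 4518307 - 125*(1 + 2*(-125)) = 4518307 - 125*(1 - 250) = 4518307 - 125*(-249) = 4518307 + 31125 = 4549432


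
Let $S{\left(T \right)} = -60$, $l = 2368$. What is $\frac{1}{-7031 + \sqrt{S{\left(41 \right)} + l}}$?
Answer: $- \frac{7031}{49432653} - \frac{2 \sqrt{577}}{49432653} \approx -0.00014321$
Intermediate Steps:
$\frac{1}{-7031 + \sqrt{S{\left(41 \right)} + l}} = \frac{1}{-7031 + \sqrt{-60 + 2368}} = \frac{1}{-7031 + \sqrt{2308}} = \frac{1}{-7031 + 2 \sqrt{577}}$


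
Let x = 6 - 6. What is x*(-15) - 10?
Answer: -10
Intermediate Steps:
x = 0
x*(-15) - 10 = 0*(-15) - 10 = 0 - 10 = -10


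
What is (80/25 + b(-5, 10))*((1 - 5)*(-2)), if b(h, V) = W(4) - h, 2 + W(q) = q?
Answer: 408/5 ≈ 81.600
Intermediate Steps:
W(q) = -2 + q
b(h, V) = 2 - h (b(h, V) = (-2 + 4) - h = 2 - h)
(80/25 + b(-5, 10))*((1 - 5)*(-2)) = (80/25 + (2 - 1*(-5)))*((1 - 5)*(-2)) = (80*(1/25) + (2 + 5))*(-4*(-2)) = (16/5 + 7)*8 = (51/5)*8 = 408/5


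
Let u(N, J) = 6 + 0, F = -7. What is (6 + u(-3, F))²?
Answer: 144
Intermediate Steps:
u(N, J) = 6
(6 + u(-3, F))² = (6 + 6)² = 12² = 144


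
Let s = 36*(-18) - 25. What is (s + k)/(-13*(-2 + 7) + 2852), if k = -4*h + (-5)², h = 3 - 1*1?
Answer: -656/2787 ≈ -0.23538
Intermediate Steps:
h = 2 (h = 3 - 1 = 2)
k = 17 (k = -4*2 + (-5)² = -8 + 25 = 17)
s = -673 (s = -648 - 25 = -673)
(s + k)/(-13*(-2 + 7) + 2852) = (-673 + 17)/(-13*(-2 + 7) + 2852) = -656/(-13*5 + 2852) = -656/(-65 + 2852) = -656/2787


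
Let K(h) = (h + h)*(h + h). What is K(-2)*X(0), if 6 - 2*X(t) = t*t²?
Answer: 48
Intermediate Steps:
K(h) = 4*h² (K(h) = (2*h)*(2*h) = 4*h²)
X(t) = 3 - t³/2 (X(t) = 3 - t*t²/2 = 3 - t³/2)
K(-2)*X(0) = (4*(-2)²)*(3 - ½*0³) = (4*4)*(3 - ½*0) = 16*(3 + 0) = 16*3 = 48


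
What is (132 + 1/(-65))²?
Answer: 73599241/4225 ≈ 17420.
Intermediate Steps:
(132 + 1/(-65))² = (132 - 1/65)² = (8579/65)² = 73599241/4225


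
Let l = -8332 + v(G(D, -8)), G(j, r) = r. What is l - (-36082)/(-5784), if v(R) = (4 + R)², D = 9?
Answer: -24067913/2892 ≈ -8322.2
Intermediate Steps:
l = -8316 (l = -8332 + (4 - 8)² = -8332 + (-4)² = -8332 + 16 = -8316)
l - (-36082)/(-5784) = -8316 - (-36082)/(-5784) = -8316 - (-36082)*(-1)/5784 = -8316 - 1*18041/2892 = -8316 - 18041/2892 = -24067913/2892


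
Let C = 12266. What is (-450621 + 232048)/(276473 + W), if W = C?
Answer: -218573/288739 ≈ -0.75699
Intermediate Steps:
W = 12266
(-450621 + 232048)/(276473 + W) = (-450621 + 232048)/(276473 + 12266) = -218573/288739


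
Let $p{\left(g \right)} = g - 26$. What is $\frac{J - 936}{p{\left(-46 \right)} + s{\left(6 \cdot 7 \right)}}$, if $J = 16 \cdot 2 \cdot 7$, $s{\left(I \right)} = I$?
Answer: $\frac{356}{15} \approx 23.733$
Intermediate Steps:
$p{\left(g \right)} = -26 + g$
$J = 224$ ($J = 32 \cdot 7 = 224$)
$\frac{J - 936}{p{\left(-46 \right)} + s{\left(6 \cdot 7 \right)}} = \frac{224 - 936}{\left(-26 - 46\right) + 6 \cdot 7} = - \frac{712}{-72 + 42} = - \frac{712}{-30} = \left(-712\right) \left(- \frac{1}{30}\right) = \frac{356}{15}$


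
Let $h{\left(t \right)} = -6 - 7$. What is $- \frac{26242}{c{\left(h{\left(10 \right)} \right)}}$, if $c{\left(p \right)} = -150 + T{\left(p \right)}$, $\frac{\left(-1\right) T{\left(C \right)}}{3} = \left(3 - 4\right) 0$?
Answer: $\frac{13121}{75} \approx 174.95$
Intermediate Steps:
$T{\left(C \right)} = 0$ ($T{\left(C \right)} = - 3 \left(3 - 4\right) 0 = - 3 \left(\left(-1\right) 0\right) = \left(-3\right) 0 = 0$)
$h{\left(t \right)} = -13$ ($h{\left(t \right)} = -6 - 7 = -13$)
$c{\left(p \right)} = -150$ ($c{\left(p \right)} = -150 + 0 = -150$)
$- \frac{26242}{c{\left(h{\left(10 \right)} \right)}} = - \frac{26242}{-150} = \left(-26242\right) \left(- \frac{1}{150}\right) = \frac{13121}{75}$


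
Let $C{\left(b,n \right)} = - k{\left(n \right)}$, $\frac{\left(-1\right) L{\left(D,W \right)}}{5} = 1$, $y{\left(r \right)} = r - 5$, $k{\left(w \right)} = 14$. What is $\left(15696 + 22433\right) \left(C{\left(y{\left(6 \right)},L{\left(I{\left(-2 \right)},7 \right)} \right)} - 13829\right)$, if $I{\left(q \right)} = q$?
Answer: $-527819747$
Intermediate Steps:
$y{\left(r \right)} = -5 + r$ ($y{\left(r \right)} = r - 5 = -5 + r$)
$L{\left(D,W \right)} = -5$ ($L{\left(D,W \right)} = \left(-5\right) 1 = -5$)
$C{\left(b,n \right)} = -14$ ($C{\left(b,n \right)} = \left(-1\right) 14 = -14$)
$\left(15696 + 22433\right) \left(C{\left(y{\left(6 \right)},L{\left(I{\left(-2 \right)},7 \right)} \right)} - 13829\right) = \left(15696 + 22433\right) \left(-14 - 13829\right) = 38129 \left(-13843\right) = -527819747$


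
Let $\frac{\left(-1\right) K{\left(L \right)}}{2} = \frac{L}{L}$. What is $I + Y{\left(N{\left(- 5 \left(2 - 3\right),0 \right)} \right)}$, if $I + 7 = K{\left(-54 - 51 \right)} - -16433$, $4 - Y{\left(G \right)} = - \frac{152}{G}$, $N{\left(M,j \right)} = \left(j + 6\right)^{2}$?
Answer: $\frac{147890}{9} \approx 16432.0$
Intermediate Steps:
$N{\left(M,j \right)} = \left(6 + j\right)^{2}$
$K{\left(L \right)} = -2$ ($K{\left(L \right)} = - 2 \frac{L}{L} = \left(-2\right) 1 = -2$)
$Y{\left(G \right)} = 4 + \frac{152}{G}$ ($Y{\left(G \right)} = 4 - - \frac{152}{G} = 4 + \frac{152}{G}$)
$I = 16424$ ($I = -7 - -16431 = -7 + \left(-2 + 16433\right) = -7 + 16431 = 16424$)
$I + Y{\left(N{\left(- 5 \left(2 - 3\right),0 \right)} \right)} = 16424 + \left(4 + \frac{152}{\left(6 + 0\right)^{2}}\right) = 16424 + \left(4 + \frac{152}{6^{2}}\right) = 16424 + \left(4 + \frac{152}{36}\right) = 16424 + \left(4 + 152 \cdot \frac{1}{36}\right) = 16424 + \left(4 + \frac{38}{9}\right) = 16424 + \frac{74}{9} = \frac{147890}{9}$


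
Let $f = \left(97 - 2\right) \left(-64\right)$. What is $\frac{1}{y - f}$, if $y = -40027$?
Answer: $- \frac{1}{33947} \approx -2.9458 \cdot 10^{-5}$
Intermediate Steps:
$f = -6080$ ($f = 95 \left(-64\right) = -6080$)
$\frac{1}{y - f} = \frac{1}{-40027 - -6080} = \frac{1}{-40027 + 6080} = \frac{1}{-33947} = - \frac{1}{33947}$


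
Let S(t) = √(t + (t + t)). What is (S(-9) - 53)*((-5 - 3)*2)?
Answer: 848 - 48*I*√3 ≈ 848.0 - 83.138*I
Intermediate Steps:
S(t) = √3*√t (S(t) = √(t + 2*t) = √(3*t) = √3*√t)
(S(-9) - 53)*((-5 - 3)*2) = (√3*√(-9) - 53)*((-5 - 3)*2) = (√3*(3*I) - 53)*(-8*2) = (3*I*√3 - 53)*(-16) = (-53 + 3*I*√3)*(-16) = 848 - 48*I*√3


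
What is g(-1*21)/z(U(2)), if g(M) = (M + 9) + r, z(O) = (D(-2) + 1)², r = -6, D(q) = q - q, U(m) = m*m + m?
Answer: -18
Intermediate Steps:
U(m) = m + m² (U(m) = m² + m = m + m²)
D(q) = 0
z(O) = 1 (z(O) = (0 + 1)² = 1² = 1)
g(M) = 3 + M (g(M) = (M + 9) - 6 = (9 + M) - 6 = 3 + M)
g(-1*21)/z(U(2)) = (3 - 1*21)/1 = (3 - 21)*1 = -18*1 = -18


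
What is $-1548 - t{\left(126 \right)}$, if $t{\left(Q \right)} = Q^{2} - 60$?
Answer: $-17364$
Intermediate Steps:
$t{\left(Q \right)} = -60 + Q^{2}$
$-1548 - t{\left(126 \right)} = -1548 - \left(-60 + 126^{2}\right) = -1548 - \left(-60 + 15876\right) = -1548 - 15816 = -17364$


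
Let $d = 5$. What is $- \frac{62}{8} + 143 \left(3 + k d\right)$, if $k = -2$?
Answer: $- \frac{4035}{4} \approx -1008.8$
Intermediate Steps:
$- \frac{62}{8} + 143 \left(3 + k d\right) = - \frac{62}{8} + 143 \left(3 - 10\right) = \left(-62\right) \frac{1}{8} + 143 \left(3 - 10\right) = - \frac{31}{4} + 143 \left(-7\right) = - \frac{31}{4} - 1001 = - \frac{4035}{4}$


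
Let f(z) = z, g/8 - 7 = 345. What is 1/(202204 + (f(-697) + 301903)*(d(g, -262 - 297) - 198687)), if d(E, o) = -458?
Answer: -1/59983466666 ≈ -1.6671e-11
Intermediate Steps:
g = 2816 (g = 56 + 8*345 = 56 + 2760 = 2816)
1/(202204 + (f(-697) + 301903)*(d(g, -262 - 297) - 198687)) = 1/(202204 + (-697 + 301903)*(-458 - 198687)) = 1/(202204 + 301206*(-199145)) = 1/(202204 - 59983668870) = 1/(-59983466666) = -1/59983466666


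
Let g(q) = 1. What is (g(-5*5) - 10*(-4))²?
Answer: 1681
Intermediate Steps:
(g(-5*5) - 10*(-4))² = (1 - 10*(-4))² = (1 + 40)² = 41² = 1681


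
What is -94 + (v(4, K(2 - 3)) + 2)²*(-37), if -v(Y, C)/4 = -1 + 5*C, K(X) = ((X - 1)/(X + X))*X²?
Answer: -7346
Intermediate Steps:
K(X) = X*(-1 + X)/2 (K(X) = ((-1 + X)/((2*X)))*X² = ((-1 + X)*(1/(2*X)))*X² = ((-1 + X)/(2*X))*X² = X*(-1 + X)/2)
v(Y, C) = 4 - 20*C (v(Y, C) = -4*(-1 + 5*C) = 4 - 20*C)
-94 + (v(4, K(2 - 3)) + 2)²*(-37) = -94 + ((4 - 10*(2 - 3)*(-1 + (2 - 3))) + 2)²*(-37) = -94 + ((4 - 10*(-1)*(-1 - 1)) + 2)²*(-37) = -94 + ((4 - 10*(-1)*(-2)) + 2)²*(-37) = -94 + ((4 - 20*1) + 2)²*(-37) = -94 + ((4 - 20) + 2)²*(-37) = -94 + (-16 + 2)²*(-37) = -94 + (-14)²*(-37) = -94 + 196*(-37) = -94 - 7252 = -7346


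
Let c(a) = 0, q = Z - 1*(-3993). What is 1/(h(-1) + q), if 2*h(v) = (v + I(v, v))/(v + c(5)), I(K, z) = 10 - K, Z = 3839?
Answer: 1/7827 ≈ 0.00012776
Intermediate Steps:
q = 7832 (q = 3839 - 1*(-3993) = 3839 + 3993 = 7832)
h(v) = 5/v (h(v) = ((v + (10 - v))/(v + 0))/2 = (10/v)/2 = 5/v)
1/(h(-1) + q) = 1/(5/(-1) + 7832) = 1/(5*(-1) + 7832) = 1/(-5 + 7832) = 1/7827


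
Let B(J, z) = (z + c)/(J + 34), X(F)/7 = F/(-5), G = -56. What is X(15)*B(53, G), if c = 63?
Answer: -49/29 ≈ -1.6897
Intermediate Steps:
X(F) = -7*F/5 (X(F) = 7*(F/(-5)) = 7*(F*(-1/5)) = 7*(-F/5) = -7*F/5)
B(J, z) = (63 + z)/(34 + J) (B(J, z) = (z + 63)/(J + 34) = (63 + z)/(34 + J))
X(15)*B(53, G) = (-7/5*15)*((63 - 56)/(34 + 53)) = -21*7/87 = -49/29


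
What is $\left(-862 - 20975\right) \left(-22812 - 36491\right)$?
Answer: $1294999611$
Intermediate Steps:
$\left(-862 - 20975\right) \left(-22812 - 36491\right) = \left(-21837\right) \left(-59303\right) = 1294999611$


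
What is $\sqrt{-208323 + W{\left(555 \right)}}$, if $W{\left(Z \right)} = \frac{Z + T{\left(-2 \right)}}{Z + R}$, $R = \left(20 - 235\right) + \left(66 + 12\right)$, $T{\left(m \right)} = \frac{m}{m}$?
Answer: $\frac{i \sqrt{9099698861}}{209} \approx 456.42 i$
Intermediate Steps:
$T{\left(m \right)} = 1$
$R = -137$ ($R = -215 + 78 = -137$)
$W{\left(Z \right)} = \frac{1 + Z}{-137 + Z}$ ($W{\left(Z \right)} = \frac{Z + 1}{Z - 137} = \frac{1 + Z}{-137 + Z}$)
$\sqrt{-208323 + W{\left(555 \right)}} = \sqrt{-208323 + \frac{1 + 555}{-137 + 555}} = \sqrt{-208323 + \frac{1}{418} \cdot 556} = \sqrt{-208323 + \frac{278}{209}} = \sqrt{- \frac{43539229}{209}} = \frac{i \sqrt{9099698861}}{209}$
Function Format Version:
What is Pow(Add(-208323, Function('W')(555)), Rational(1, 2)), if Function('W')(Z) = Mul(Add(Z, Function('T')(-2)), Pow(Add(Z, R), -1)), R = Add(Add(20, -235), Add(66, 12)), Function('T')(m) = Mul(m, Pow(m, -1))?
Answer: Mul(Rational(1, 209), I, Pow(9099698861, Rational(1, 2))) ≈ Mul(456.42, I)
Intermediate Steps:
Function('T')(m) = 1
R = -137 (R = Add(-215, 78) = -137)
Function('W')(Z) = Mul(Pow(Add(-137, Z), -1), Add(1, Z)) (Function('W')(Z) = Mul(Add(Z, 1), Pow(Add(Z, -137), -1)) = Mul(Add(1, Z), Pow(Add(-137, Z), -1)) = Mul(Pow(Add(-137, Z), -1), Add(1, Z)))
Pow(Add(-208323, Function('W')(555)), Rational(1, 2)) = Pow(Add(-208323, Mul(Pow(Add(-137, 555), -1), Add(1, 555))), Rational(1, 2)) = Pow(Add(-208323, Mul(Pow(418, -1), 556)), Rational(1, 2)) = Pow(Add(-208323, Mul(Rational(1, 418), 556)), Rational(1, 2)) = Pow(Add(-208323, Rational(278, 209)), Rational(1, 2)) = Pow(Rational(-43539229, 209), Rational(1, 2)) = Mul(Rational(1, 209), I, Pow(9099698861, Rational(1, 2)))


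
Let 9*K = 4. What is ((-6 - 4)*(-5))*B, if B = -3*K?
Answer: -200/3 ≈ -66.667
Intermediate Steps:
K = 4/9 (K = (⅑)*4 = 4/9 ≈ 0.44444)
B = -4/3 (B = -3*4/9 = -4/3 ≈ -1.3333)
((-6 - 4)*(-5))*B = ((-6 - 4)*(-5))*(-4/3) = -10*(-5)*(-4/3) = 50*(-4/3) = -200/3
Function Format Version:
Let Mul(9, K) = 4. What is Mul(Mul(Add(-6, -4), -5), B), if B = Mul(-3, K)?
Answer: Rational(-200, 3) ≈ -66.667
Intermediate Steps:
K = Rational(4, 9) (K = Mul(Rational(1, 9), 4) = Rational(4, 9) ≈ 0.44444)
B = Rational(-4, 3) (B = Mul(-3, Rational(4, 9)) = Rational(-4, 3) ≈ -1.3333)
Mul(Mul(Add(-6, -4), -5), B) = Mul(Mul(Add(-6, -4), -5), Rational(-4, 3)) = Mul(Mul(-10, -5), Rational(-4, 3)) = Mul(50, Rational(-4, 3)) = Rational(-200, 3)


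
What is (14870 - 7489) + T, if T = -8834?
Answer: -1453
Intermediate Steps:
(14870 - 7489) + T = (14870 - 7489) - 8834 = 7381 - 8834 = -1453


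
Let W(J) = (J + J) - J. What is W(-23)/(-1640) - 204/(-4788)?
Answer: 37057/654360 ≈ 0.056631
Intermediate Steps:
W(J) = J (W(J) = 2*J - J = J)
W(-23)/(-1640) - 204/(-4788) = -23/(-1640) - 204/(-4788) = -23*(-1/1640) - 204*(-1/4788) = 23/1640 + 17/399 = 37057/654360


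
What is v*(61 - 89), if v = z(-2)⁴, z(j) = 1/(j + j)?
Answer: -7/64 ≈ -0.10938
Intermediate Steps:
z(j) = 1/(2*j)
v = 1/256 (v = ((½)/(-2))⁴ = ((½)*(-½))⁴ = (-¼)⁴ = 1/256 ≈ 0.0039063)
v*(61 - 89) = (61 - 89)/256 = (1/256)*(-28) = -7/64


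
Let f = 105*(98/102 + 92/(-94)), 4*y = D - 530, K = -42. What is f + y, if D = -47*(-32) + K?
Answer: 184662/799 ≈ 231.12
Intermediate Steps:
D = 1462 (D = -47*(-32) - 42 = 1504 - 42 = 1462)
y = 233 (y = (1462 - 530)/4 = (1/4)*932 = 233)
f = -1505/799 (f = 105*(98*(1/102) + 92*(-1/94)) = 105*(49/51 - 46/47) = 105*(-43/2397) = -1505/799 ≈ -1.8836)
f + y = -1505/799 + 233 = 184662/799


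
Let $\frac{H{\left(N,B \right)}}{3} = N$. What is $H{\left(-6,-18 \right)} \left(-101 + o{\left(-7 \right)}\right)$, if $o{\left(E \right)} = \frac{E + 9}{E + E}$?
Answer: $\frac{12744}{7} \approx 1820.6$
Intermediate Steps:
$H{\left(N,B \right)} = 3 N$
$o{\left(E \right)} = \frac{9 + E}{2 E}$
$H{\left(-6,-18 \right)} \left(-101 + o{\left(-7 \right)}\right) = 3 \left(-6\right) \left(-101 + \frac{9 - 7}{2 \left(-7\right)}\right) = - 18 \left(-101 + \frac{1}{2} \left(- \frac{1}{7}\right) 2\right) = - 18 \left(-101 - \frac{1}{7}\right) = \left(-18\right) \left(- \frac{708}{7}\right) = \frac{12744}{7}$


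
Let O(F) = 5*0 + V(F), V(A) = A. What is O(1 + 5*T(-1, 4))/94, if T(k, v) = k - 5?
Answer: -29/94 ≈ -0.30851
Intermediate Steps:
T(k, v) = -5 + k
O(F) = F (O(F) = 5*0 + F = 0 + F = F)
O(1 + 5*T(-1, 4))/94 = (1 + 5*(-5 - 1))/94 = (1 + 5*(-6))*(1/94) = (1 - 30)*(1/94) = -29*1/94 = -29/94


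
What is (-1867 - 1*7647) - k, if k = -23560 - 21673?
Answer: 35719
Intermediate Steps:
k = -45233
(-1867 - 1*7647) - k = (-1867 - 1*7647) - 1*(-45233) = (-1867 - 7647) + 45233 = -9514 + 45233 = 35719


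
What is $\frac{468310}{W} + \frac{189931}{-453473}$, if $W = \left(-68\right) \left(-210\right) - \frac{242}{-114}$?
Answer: $\frac{11950239397499}{369163753313} \approx 32.371$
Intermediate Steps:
$W = \frac{814081}{57}$ ($W = 14280 - - \frac{121}{57} = 14280 + \frac{121}{57} = \frac{814081}{57} \approx 14282.0$)
$\frac{468310}{W} + \frac{189931}{-453473} = \frac{468310}{\frac{814081}{57}} + \frac{189931}{-453473} = 468310 \cdot \frac{57}{814081} + 189931 \left(- \frac{1}{453473}\right) = \frac{26693670}{814081} - \frac{189931}{453473} = \frac{11950239397499}{369163753313}$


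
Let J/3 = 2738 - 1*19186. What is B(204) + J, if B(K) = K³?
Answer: 8440320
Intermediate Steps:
J = -49344 (J = 3*(2738 - 1*19186) = 3*(2738 - 19186) = 3*(-16448) = -49344)
B(204) + J = 204³ - 49344 = 8489664 - 49344 = 8440320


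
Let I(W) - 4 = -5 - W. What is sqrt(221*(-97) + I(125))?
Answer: I*sqrt(21563) ≈ 146.84*I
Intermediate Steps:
I(W) = -1 - W (I(W) = 4 + (-5 - W) = -1 - W)
sqrt(221*(-97) + I(125)) = sqrt(221*(-97) + (-1 - 1*125)) = sqrt(-21437 + (-1 - 125)) = sqrt(-21437 - 126) = sqrt(-21563) = I*sqrt(21563)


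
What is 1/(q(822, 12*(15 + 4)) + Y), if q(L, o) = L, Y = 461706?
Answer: 1/462528 ≈ 2.1620e-6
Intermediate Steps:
1/(q(822, 12*(15 + 4)) + Y) = 1/(822 + 461706) = 1/462528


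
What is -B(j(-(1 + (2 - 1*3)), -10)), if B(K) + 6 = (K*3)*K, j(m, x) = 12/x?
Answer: 42/25 ≈ 1.6800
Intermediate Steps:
B(K) = -6 + 3*K**2 (B(K) = -6 + (K*3)*K = -6 + (3*K)*K = -6 + 3*K**2)
-B(j(-(1 + (2 - 1*3)), -10)) = -(-6 + 3*(12/(-10))**2) = -(-6 + 3*(12*(-1/10))**2) = -(-6 + 3*(-6/5)**2) = -(-6 + 3*(36/25)) = -(-6 + 108/25) = -1*(-42/25) = 42/25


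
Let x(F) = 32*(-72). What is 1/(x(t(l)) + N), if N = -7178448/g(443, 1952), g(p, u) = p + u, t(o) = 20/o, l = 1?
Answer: -2395/12696528 ≈ -0.00018863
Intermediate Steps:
x(F) = -2304
N = -7178448/2395 (N = -7178448/(443 + 1952) = -7178448/2395 ≈ -2997.3)
1/(x(t(l)) + N) = 1/(-2304 - 7178448/2395) = 1/(-12696528/2395) = -2395/12696528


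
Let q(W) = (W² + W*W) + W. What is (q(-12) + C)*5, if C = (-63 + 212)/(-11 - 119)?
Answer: 35731/26 ≈ 1374.3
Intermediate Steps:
q(W) = W + 2*W² (q(W) = (W² + W²) + W = 2*W² + W = W + 2*W²)
C = -149/130 (C = 149/(-130) = 149*(-1/130) = -149/130 ≈ -1.1462)
(q(-12) + C)*5 = (-12*(1 + 2*(-12)) - 149/130)*5 = (-12*(1 - 24) - 149/130)*5 = (-12*(-23) - 149/130)*5 = (276 - 149/130)*5 = (35731/130)*5 = 35731/26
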